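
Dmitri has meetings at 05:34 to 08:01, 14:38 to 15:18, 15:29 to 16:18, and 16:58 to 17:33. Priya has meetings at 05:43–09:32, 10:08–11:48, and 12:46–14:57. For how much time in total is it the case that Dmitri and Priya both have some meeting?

2 h 37 min

A ∩ B = 05:43-08:01, 14:38-14:57.
Total: 2 h 18 min + 19 min = 2 h 37 min.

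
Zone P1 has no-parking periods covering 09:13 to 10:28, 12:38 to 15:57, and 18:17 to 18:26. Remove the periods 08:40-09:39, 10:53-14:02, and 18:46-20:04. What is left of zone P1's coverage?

09:13-10:28 \ B = 09:39-10:28.
12:38-15:57 \ B = 14:02-15:57.
18:17-18:26: nothing removed.

09:39-10:28, 14:02-15:57, 18:17-18:26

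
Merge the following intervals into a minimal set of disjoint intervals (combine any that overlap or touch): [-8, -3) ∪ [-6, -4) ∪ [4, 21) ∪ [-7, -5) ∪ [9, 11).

Sort by start: [-8, -3), [-7, -5), [-6, -4), [4, 21), [9, 11).
[-7, -5) overlaps/touches [-8, -3) → extend to [-8, -3).
[-6, -4) overlaps/touches [-8, -3) → extend to [-8, -3).
[4, 21) is disjoint → start new block.
[9, 11) overlaps/touches [4, 21) → extend to [4, 21).

[-8, -3) ∪ [4, 21)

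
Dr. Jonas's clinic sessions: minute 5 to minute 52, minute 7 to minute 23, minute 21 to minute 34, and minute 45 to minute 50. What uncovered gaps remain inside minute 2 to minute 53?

After merging, the occupied span is minute 5 to minute 52.
Uncovered inside minute 2 to minute 53: minute 2 to minute 5, minute 52 to minute 53.

minute 2 to minute 5, minute 52 to minute 53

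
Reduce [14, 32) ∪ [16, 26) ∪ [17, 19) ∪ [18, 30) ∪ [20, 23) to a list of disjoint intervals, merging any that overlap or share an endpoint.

[14, 32)

[16, 26) overlaps/touches [14, 32) → extend to [14, 32).
[17, 19) overlaps/touches [14, 32) → extend to [14, 32).
[18, 30) overlaps/touches [14, 32) → extend to [14, 32).
[20, 23) overlaps/touches [14, 32) → extend to [14, 32).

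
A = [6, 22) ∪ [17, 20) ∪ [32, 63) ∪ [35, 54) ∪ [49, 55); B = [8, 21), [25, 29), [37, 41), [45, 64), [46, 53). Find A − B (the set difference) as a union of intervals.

[6, 8) ∪ [21, 22) ∪ [32, 37) ∪ [41, 45)

A, merged: [6, 22), [32, 63).
B, merged: [8, 21), [25, 29), [37, 41), [45, 64).
[6, 22) with B removed leaves [6, 8), [21, 22).
[32, 63) with B removed leaves [32, 37), [41, 45).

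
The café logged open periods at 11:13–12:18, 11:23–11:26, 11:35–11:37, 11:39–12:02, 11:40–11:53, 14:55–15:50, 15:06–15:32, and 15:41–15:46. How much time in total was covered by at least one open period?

2 h

Merged: 11:13-12:18, 14:55-15:50.
Lengths: 1 h 5 min + 55 min = 2 h.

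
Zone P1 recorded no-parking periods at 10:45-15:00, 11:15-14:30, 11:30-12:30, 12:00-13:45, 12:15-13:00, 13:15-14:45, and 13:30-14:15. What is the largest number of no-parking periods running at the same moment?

5

Walk the sorted start/end points keeping a running depth.
The depth first hits 5 at 12:15.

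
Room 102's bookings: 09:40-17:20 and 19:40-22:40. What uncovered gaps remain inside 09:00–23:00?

09:00–09:40, 17:20–19:40, 22:40–23:00

The merged coverage is 09:40–17:20, 19:40–22:40.
Complement within 09:00–23:00: 09:00–09:40, 17:20–19:40, 22:40–23:00.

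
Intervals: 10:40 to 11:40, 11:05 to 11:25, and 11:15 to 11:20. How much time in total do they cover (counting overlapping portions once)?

1 h

Merged: 10:40–11:40.
Length: 1 h.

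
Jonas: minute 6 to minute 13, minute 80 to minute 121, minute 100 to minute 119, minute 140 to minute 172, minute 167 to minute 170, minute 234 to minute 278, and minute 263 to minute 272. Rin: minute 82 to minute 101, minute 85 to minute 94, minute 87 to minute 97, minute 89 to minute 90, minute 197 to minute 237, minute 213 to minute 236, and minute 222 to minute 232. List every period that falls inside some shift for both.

minute 82 to minute 101, minute 234 to minute 237

First set merges to minute 6 to minute 13, minute 80 to minute 121, minute 140 to minute 172, minute 234 to minute 278.
Second set merges to minute 82 to minute 101, minute 197 to minute 237.
minute 6 to minute 13 meets no B interval.
minute 80 to minute 121 ∩ B → minute 82 to minute 101.
minute 140 to minute 172 meets no B interval.
minute 234 to minute 278 ∩ B → minute 234 to minute 237.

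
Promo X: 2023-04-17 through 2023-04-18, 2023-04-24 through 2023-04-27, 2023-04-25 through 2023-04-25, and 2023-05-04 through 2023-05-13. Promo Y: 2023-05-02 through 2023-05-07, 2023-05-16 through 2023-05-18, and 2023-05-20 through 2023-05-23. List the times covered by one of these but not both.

2023-04-17 through 2023-04-18, 2023-04-24 through 2023-04-27, 2023-05-02 through 2023-05-03, 2023-05-08 through 2023-05-13, 2023-05-16 through 2023-05-18, 2023-05-20 through 2023-05-23

First set merges to 2023-04-17 through 2023-04-18, 2023-04-24 through 2023-04-27, 2023-05-04 through 2023-05-13.
A but not B: 2023-04-17 through 2023-04-18, 2023-04-24 through 2023-04-27, 2023-05-08 through 2023-05-13.
B but not A: 2023-05-02 through 2023-05-03, 2023-05-16 through 2023-05-18, 2023-05-20 through 2023-05-23.
Combining gives A △ B.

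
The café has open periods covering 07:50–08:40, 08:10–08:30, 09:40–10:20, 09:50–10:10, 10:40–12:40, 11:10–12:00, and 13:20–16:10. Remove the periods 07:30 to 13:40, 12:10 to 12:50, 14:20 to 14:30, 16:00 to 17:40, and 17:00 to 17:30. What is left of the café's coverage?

First set merges to 07:50–08:40, 09:40–10:20, 10:40–12:40, 13:20–16:10.
Second set merges to 07:30–13:40, 14:20–14:30, 16:00–17:40.
07:50–08:40: entirely removed.
09:40–10:20: entirely removed.
10:40–12:40: entirely removed.
13:20–16:10 \ B = 13:40–14:20, 14:30–16:00.

13:40–14:20, 14:30–16:00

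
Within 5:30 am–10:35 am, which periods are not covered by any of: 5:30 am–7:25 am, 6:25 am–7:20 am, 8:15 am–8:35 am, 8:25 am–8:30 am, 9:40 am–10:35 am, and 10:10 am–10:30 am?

Covered (merged): 5:30 am–7:25 am, 8:15 am–8:35 am, 9:40 am–10:35 am.
Uncovered inside 5:30 am–10:35 am: 7:25 am–8:15 am, 8:35 am–9:40 am.

7:25 am–8:15 am, 8:35 am–9:40 am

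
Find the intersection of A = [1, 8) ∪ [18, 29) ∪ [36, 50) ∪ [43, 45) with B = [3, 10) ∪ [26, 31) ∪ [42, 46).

[3, 8) ∪ [26, 29) ∪ [42, 46)

First set merges to [1, 8), [18, 29), [36, 50).
[1, 8) meets the second set on [3, 8).
[18, 29) meets the second set on [26, 29).
[36, 50) meets the second set on [42, 46).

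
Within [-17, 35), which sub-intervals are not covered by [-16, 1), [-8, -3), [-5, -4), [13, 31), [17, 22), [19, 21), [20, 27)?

The merged coverage is [-16, 1), [13, 31).
Gaps within [-17, 35): [-17, -16), [1, 13), [31, 35).

[-17, -16) ∪ [1, 13) ∪ [31, 35)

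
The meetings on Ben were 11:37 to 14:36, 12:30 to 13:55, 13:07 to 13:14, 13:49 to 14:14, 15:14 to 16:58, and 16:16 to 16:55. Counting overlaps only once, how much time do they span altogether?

4 h 43 min

Merged: 11:37–14:36, 15:14–16:58.
Lengths: 2 h 59 min + 1 h 44 min = 4 h 43 min.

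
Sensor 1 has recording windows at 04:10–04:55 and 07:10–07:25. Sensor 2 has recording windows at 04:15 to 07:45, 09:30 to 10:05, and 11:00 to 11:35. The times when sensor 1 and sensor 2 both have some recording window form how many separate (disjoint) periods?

A ∩ B = 04:15–04:55, 07:10–07:25.
That is 2 disjoint pieces.

2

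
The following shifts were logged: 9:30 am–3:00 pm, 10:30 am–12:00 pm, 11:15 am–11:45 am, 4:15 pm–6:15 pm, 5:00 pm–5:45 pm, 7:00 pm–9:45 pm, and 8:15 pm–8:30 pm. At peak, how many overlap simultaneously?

3

Walk the sorted start/end points keeping a running depth.
The depth first hits 3 at 11:15 am.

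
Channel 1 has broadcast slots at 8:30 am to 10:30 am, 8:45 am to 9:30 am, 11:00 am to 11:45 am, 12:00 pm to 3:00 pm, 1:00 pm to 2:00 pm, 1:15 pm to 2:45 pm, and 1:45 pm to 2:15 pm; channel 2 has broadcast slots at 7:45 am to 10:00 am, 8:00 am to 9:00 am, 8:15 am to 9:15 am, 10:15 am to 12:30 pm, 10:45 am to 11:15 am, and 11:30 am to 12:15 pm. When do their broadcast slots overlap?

First set merges to 8:30 am-10:30 am, 11:00 am-11:45 am, 12:00 pm-3:00 pm.
Second set merges to 7:45 am-10:00 am, 10:15 am-12:30 pm.
8:30 am-10:30 am overlaps B on 8:30 am-10:00 am, 10:15 am-10:30 am.
11:00 am-11:45 am overlaps B on 11:00 am-11:45 am.
12:00 pm-3:00 pm overlaps B on 12:00 pm-12:30 pm.

8:30 am-10:00 am, 10:15 am-10:30 am, 11:00 am-11:45 am, 12:00 pm-12:30 pm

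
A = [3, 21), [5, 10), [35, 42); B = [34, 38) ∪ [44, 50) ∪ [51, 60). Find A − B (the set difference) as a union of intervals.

[3, 21) ∪ [38, 42)

A, merged: [3, 21), [35, 42).
[3, 21): no B overlap → unchanged.
[35, 42) minus B → [38, 42).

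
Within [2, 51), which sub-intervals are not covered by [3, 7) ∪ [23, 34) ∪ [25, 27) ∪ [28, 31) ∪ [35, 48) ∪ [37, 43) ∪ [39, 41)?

After merging, the occupied span is [3, 7), [23, 34), [35, 48).
Gaps within [2, 51): [2, 3), [7, 23), [34, 35), [48, 51).

[2, 3) ∪ [7, 23) ∪ [34, 35) ∪ [48, 51)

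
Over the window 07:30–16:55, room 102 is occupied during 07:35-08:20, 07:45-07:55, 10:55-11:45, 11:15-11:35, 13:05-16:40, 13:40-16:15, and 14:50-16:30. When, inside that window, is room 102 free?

Covered (merged): 07:35-08:20, 10:55-11:45, 13:05-16:40.
Gaps within 07:30-16:55: 07:30-07:35, 08:20-10:55, 11:45-13:05, 16:40-16:55.

07:30-07:35, 08:20-10:55, 11:45-13:05, 16:40-16:55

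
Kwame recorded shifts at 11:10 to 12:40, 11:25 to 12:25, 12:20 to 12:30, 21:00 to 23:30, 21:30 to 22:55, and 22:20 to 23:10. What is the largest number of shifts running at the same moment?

Sweep endpoints in order; track running count of active intervals.
Peak of 3 reached at 12:20.

3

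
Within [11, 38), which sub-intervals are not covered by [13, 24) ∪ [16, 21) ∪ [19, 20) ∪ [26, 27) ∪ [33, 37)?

[11, 13) ∪ [24, 26) ∪ [27, 33) ∪ [37, 38)

The merged coverage is [13, 24), [26, 27), [33, 37).
Gaps within [11, 38): [11, 13), [24, 26), [27, 33), [37, 38).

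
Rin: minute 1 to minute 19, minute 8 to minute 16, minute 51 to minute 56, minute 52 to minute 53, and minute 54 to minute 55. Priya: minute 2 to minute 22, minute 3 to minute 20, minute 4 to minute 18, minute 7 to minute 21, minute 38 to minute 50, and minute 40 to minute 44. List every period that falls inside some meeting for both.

First set merges to minute 1 to minute 19, minute 51 to minute 56.
Second set merges to minute 2 to minute 22, minute 38 to minute 50.
minute 1 to minute 19 meets the second set on minute 2 to minute 19.
minute 51 to minute 56: no overlap with the second set.

minute 2 to minute 19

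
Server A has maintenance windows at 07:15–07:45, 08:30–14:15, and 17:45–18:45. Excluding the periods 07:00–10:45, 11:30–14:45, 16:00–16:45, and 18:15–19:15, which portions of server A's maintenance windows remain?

10:45-11:30, 17:45-18:15

07:15-07:45: fully covered by B → removed.
08:30-14:15 minus B → 10:45-11:30.
17:45-18:45 minus B → 17:45-18:15.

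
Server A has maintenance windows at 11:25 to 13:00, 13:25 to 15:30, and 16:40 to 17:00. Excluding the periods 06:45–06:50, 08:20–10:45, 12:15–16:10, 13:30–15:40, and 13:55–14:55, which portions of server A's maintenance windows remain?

Merge the second list: 06:45–06:50, 08:20–10:45, 12:15–16:10.
11:25–13:00 minus B → 11:25–12:15.
13:25–15:30: fully covered by B → removed.
16:40–17:00: no B overlap → unchanged.

11:25–12:15, 16:40–17:00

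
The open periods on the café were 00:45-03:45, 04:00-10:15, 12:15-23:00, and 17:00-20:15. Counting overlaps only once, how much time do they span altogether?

Merged: 00:45-03:45, 04:00-10:15, 12:15-23:00.
Lengths: 3 h + 6 h 15 min + 10 h 45 min = 20 h.

20 h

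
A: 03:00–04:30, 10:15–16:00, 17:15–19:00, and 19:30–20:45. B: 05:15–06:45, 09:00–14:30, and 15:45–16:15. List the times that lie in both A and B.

10:15-14:30, 15:45-16:00

03:00-04:30 falls entirely outside B.
10:15-16:00 overlaps B on 10:15-14:30, 15:45-16:00.
17:15-19:00 falls entirely outside B.
19:30-20:45 falls entirely outside B.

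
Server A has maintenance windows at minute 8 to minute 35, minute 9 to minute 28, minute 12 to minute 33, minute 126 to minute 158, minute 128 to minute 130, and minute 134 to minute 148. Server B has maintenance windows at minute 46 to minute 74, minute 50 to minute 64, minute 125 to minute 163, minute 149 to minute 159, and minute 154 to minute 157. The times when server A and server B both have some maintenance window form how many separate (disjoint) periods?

1

First set merges to minute 8 to minute 35, minute 126 to minute 158.
Second set merges to minute 46 to minute 74, minute 125 to minute 163.
A ∩ B = minute 126 to minute 158.
That is 1 disjoint piece.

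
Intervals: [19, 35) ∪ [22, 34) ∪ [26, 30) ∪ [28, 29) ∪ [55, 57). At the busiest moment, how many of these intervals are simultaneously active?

Sweep endpoints in order; track running count of active intervals.
Peak of 4 reached at 28.

4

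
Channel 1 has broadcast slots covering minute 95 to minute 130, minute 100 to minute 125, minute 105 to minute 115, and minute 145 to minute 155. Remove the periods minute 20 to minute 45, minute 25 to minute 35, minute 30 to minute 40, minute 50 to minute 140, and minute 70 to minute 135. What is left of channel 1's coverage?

First set merges to minute 95 to minute 130, minute 145 to minute 155.
Second set merges to minute 20 to minute 45, minute 50 to minute 140.
minute 95 to minute 130: entirely removed.
minute 145 to minute 155: nothing removed.

minute 145 to minute 155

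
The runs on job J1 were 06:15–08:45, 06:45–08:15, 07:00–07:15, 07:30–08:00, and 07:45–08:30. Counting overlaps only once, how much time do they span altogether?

Merged: 06:15–08:45.
Length: 2 h 30 min.

2 h 30 min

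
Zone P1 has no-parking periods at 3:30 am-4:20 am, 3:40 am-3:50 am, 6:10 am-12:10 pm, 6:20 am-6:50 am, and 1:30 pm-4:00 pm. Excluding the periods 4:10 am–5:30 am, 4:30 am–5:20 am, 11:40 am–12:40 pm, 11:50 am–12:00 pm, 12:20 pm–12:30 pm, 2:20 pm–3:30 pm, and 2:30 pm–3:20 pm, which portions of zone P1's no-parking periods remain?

3:30 am–4:10 am, 6:10 am–11:40 am, 1:30 pm–2:20 pm, 3:30 pm–4:00 pm

First set merges to 3:30 am–4:20 am, 6:10 am–12:10 pm, 1:30 pm–4:00 pm.
Second set merges to 4:10 am–5:30 am, 11:40 am–12:40 pm, 2:20 pm–3:30 pm.
3:30 am–4:20 am with B removed leaves 3:30 am–4:10 am.
6:10 am–12:10 pm with B removed leaves 6:10 am–11:40 am.
1:30 pm–4:00 pm with B removed leaves 1:30 pm–2:20 pm, 3:30 pm–4:00 pm.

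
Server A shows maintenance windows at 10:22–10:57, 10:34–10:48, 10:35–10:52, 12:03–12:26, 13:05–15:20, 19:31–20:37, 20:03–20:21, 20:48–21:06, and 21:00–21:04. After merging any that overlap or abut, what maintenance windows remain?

10:34–10:48 overlaps/touches 10:22–10:57 → extend to 10:22–10:57.
10:35–10:52 overlaps/touches 10:22–10:57 → extend to 10:22–10:57.
12:03–12:26 is disjoint → start new block.
13:05–15:20 is disjoint → start new block.
19:31–20:37 is disjoint → start new block.
20:03–20:21 overlaps/touches 19:31–20:37 → extend to 19:31–20:37.
20:48–21:06 is disjoint → start new block.
21:00–21:04 overlaps/touches 20:48–21:06 → extend to 20:48–21:06.

10:22–10:57, 12:03–12:26, 13:05–15:20, 19:31–20:37, 20:48–21:06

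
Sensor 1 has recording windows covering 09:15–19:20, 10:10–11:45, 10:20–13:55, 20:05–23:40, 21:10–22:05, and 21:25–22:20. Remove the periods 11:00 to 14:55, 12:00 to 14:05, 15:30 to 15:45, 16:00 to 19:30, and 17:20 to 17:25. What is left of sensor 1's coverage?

First set merges to 09:15–19:20, 20:05–23:40.
Second set merges to 11:00–14:55, 15:30–15:45, 16:00–19:30.
09:15–19:20 with B removed leaves 09:15–11:00, 14:55–15:30, 15:45–16:00.
20:05–23:40 is untouched.

09:15–11:00, 14:55–15:30, 15:45–16:00, 20:05–23:40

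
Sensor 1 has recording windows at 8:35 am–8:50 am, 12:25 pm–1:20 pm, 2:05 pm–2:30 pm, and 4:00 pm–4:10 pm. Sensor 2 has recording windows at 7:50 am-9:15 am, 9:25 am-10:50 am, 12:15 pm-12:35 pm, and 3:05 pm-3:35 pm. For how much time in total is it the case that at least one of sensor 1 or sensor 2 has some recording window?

5 h

A ∪ B = 7:50 am–9:15 am, 9:25 am–10:50 am, 12:15 pm–1:20 pm, 2:05 pm–2:30 pm, 3:05 pm–3:35 pm, 4:00 pm–4:10 pm.
Total: 1 h 25 min + 1 h 25 min + 1 h 5 min + 25 min + 30 min + 10 min = 5 h.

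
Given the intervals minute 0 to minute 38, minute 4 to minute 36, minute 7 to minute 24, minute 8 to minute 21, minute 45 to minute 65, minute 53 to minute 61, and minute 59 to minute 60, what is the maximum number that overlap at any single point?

4

Sweep endpoints in order; track running count of active intervals.
Peak of 4 reached at minute 8.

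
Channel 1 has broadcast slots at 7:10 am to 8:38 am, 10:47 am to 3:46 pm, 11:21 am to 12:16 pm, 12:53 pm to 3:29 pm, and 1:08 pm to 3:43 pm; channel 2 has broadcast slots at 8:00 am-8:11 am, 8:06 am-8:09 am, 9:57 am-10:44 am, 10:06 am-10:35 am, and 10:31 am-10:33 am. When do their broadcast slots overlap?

8:00 am-8:11 am

First set merges to 7:10 am-8:38 am, 10:47 am-3:46 pm.
Second set merges to 8:00 am-8:11 am, 9:57 am-10:44 am.
7:10 am-8:38 am ∩ B → 8:00 am-8:11 am.
10:47 am-3:46 pm meets no B interval.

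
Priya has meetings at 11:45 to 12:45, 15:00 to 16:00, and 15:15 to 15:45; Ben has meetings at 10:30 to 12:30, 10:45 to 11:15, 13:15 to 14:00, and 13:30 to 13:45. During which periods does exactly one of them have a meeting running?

10:30–11:45, 12:30–12:45, 13:15–14:00, 15:00–16:00

A, merged: 11:45–12:45, 15:00–16:00.
B, merged: 10:30–12:30, 13:15–14:00.
Only in the first: 12:30–12:45, 15:00–16:00.
Only in the second: 10:30–11:45, 13:15–14:00.
Together these are the periods covered by exactly one.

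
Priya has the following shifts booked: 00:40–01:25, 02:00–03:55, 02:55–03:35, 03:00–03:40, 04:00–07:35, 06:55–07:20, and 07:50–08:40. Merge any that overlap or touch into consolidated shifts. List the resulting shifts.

02:00–03:55 is disjoint → start new block.
02:55–03:35 overlaps/touches 02:00–03:55 → extend to 02:00–03:55.
03:00–03:40 overlaps/touches 02:00–03:55 → extend to 02:00–03:55.
04:00–07:35 is disjoint → start new block.
06:55–07:20 overlaps/touches 04:00–07:35 → extend to 04:00–07:35.
07:50–08:40 is disjoint → start new block.

00:40–01:25, 02:00–03:55, 04:00–07:35, 07:50–08:40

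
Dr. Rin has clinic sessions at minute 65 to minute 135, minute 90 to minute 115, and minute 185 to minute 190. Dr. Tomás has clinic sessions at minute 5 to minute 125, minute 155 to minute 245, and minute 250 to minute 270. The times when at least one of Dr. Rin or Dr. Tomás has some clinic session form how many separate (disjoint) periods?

3

First set merges to minute 65 to minute 135, minute 185 to minute 190.
A ∪ B = minute 5 to minute 135, minute 155 to minute 245, minute 250 to minute 270.
That is 3 disjoint pieces.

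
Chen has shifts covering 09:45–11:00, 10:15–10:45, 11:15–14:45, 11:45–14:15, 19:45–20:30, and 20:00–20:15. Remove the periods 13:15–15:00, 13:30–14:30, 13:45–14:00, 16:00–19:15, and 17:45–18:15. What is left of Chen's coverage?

A, merged: 09:45-11:00, 11:15-14:45, 19:45-20:30.
B, merged: 13:15-15:00, 16:00-19:15.
09:45-11:00: nothing removed.
11:15-14:45 \ B = 11:15-13:15.
19:45-20:30: nothing removed.

09:45-11:00, 11:15-13:15, 19:45-20:30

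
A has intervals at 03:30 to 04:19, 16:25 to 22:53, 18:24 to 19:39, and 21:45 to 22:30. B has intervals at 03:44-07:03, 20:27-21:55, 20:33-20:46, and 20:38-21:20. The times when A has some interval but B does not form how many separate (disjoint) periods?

3

First set merges to 03:30-04:19, 16:25-22:53.
Second set merges to 03:44-07:03, 20:27-21:55.
A \ B = 03:30-03:44, 16:25-20:27, 21:55-22:53.
That is 3 disjoint pieces.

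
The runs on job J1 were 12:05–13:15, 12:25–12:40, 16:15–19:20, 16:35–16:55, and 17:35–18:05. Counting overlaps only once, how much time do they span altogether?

Merged: 12:05–13:15, 16:15–19:20.
Lengths: 1 h 10 min + 3 h 5 min = 4 h 15 min.

4 h 15 min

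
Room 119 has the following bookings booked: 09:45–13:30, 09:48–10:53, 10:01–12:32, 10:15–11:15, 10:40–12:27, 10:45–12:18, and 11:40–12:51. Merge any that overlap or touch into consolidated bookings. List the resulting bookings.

09:45–13:30

09:48–10:53 overlaps/touches 09:45–13:30 → extend to 09:45–13:30.
10:01–12:32 overlaps/touches 09:45–13:30 → extend to 09:45–13:30.
10:15–11:15 overlaps/touches 09:45–13:30 → extend to 09:45–13:30.
10:40–12:27 overlaps/touches 09:45–13:30 → extend to 09:45–13:30.
10:45–12:18 overlaps/touches 09:45–13:30 → extend to 09:45–13:30.
11:40–12:51 overlaps/touches 09:45–13:30 → extend to 09:45–13:30.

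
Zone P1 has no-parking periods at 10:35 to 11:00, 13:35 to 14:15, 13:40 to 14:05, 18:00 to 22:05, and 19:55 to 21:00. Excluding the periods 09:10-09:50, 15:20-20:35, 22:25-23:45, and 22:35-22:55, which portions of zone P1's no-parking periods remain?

A, merged: 10:35-11:00, 13:35-14:15, 18:00-22:05.
B, merged: 09:10-09:50, 15:20-20:35, 22:25-23:45.
10:35-11:00: nothing removed.
13:35-14:15: nothing removed.
18:00-22:05 \ B = 20:35-22:05.

10:35-11:00, 13:35-14:15, 20:35-22:05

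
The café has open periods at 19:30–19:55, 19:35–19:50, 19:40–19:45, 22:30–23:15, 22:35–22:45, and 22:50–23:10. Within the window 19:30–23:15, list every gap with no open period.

19:55–22:30

Covered (merged): 19:30–19:55, 22:30–23:15.
Uncovered inside 19:30–23:15: 19:55–22:30.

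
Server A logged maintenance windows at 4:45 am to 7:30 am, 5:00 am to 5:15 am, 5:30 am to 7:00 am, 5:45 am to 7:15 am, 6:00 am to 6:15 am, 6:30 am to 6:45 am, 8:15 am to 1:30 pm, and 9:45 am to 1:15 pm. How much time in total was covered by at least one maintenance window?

8 h

Merged: 4:45 am–7:30 am, 8:15 am–1:30 pm.
Lengths: 2 h 45 min + 5 h 15 min = 8 h.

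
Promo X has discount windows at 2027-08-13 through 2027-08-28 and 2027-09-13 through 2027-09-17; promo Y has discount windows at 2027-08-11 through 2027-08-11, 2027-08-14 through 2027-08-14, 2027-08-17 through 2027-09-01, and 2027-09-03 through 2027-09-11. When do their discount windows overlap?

2027-08-13 through 2027-08-28 ∩ B → 2027-08-14 through 2027-08-14, 2027-08-17 through 2027-08-28.
2027-09-13 through 2027-09-17 meets no B interval.

2027-08-14 through 2027-08-14, 2027-08-17 through 2027-08-28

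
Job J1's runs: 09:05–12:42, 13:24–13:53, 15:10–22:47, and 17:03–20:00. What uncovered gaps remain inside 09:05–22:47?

After merging, the occupied span is 09:05-12:42, 13:24-13:53, 15:10-22:47.
Uncovered inside 09:05-22:47: 12:42-13:24, 13:53-15:10.

12:42-13:24, 13:53-15:10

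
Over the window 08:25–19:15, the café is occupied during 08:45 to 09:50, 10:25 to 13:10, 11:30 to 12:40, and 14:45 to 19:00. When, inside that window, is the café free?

Covered (merged): 08:45–09:50, 10:25–13:10, 14:45–19:00.
Uncovered inside 08:25–19:15: 08:25–08:45, 09:50–10:25, 13:10–14:45, 19:00–19:15.

08:25–08:45, 09:50–10:25, 13:10–14:45, 19:00–19:15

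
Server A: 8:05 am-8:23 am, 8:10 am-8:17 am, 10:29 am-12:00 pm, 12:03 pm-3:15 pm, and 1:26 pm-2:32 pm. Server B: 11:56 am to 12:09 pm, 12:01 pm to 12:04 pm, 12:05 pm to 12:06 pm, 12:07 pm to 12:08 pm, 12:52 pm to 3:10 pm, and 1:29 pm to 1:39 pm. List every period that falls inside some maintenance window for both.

11:56 am–12:00 pm, 12:03 pm–12:09 pm, 12:52 pm–3:10 pm

Merge the first list: 8:05 am–8:23 am, 10:29 am–12:00 pm, 12:03 pm–3:15 pm.
Merge the second list: 11:56 am–12:09 pm, 12:52 pm–3:10 pm.
8:05 am–8:23 am meets no B interval.
10:29 am–12:00 pm ∩ B → 11:56 am–12:00 pm.
12:03 pm–3:15 pm ∩ B → 12:03 pm–12:09 pm, 12:52 pm–3:10 pm.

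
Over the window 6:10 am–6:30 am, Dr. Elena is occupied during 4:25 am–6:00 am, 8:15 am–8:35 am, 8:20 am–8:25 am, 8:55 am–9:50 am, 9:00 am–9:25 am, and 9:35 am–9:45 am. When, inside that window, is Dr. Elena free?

6:10 am–6:30 am

The merged coverage is 4:25 am–6:00 am, 8:15 am–8:35 am, 8:55 am–9:50 am.
Complement within 6:10 am–6:30 am: 6:10 am–6:30 am.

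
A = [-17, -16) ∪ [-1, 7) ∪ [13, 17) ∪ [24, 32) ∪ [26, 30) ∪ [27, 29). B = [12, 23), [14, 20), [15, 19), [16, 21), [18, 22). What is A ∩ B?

Merge the first list: [-17, -16), [-1, 7), [13, 17), [24, 32).
Merge the second list: [12, 23).
[-17, -16) falls entirely outside B.
[-1, 7) falls entirely outside B.
[13, 17) overlaps B on [13, 17).
[24, 32) falls entirely outside B.

[13, 17)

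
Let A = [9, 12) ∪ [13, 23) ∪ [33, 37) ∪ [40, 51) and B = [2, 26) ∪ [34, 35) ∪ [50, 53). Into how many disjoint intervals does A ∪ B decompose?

3

A ∪ B = [2, 26), [33, 37), [40, 53).
That is 3 disjoint pieces.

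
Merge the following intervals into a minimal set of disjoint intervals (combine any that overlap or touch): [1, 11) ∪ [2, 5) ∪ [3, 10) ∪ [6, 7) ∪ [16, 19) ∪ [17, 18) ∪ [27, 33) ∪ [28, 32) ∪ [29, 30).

[1, 11) ∪ [16, 19) ∪ [27, 33)

[2, 5) overlaps/touches [1, 11) → extend to [1, 11).
[3, 10) overlaps/touches [1, 11) → extend to [1, 11).
[6, 7) overlaps/touches [1, 11) → extend to [1, 11).
[16, 19) is disjoint → start new block.
[17, 18) overlaps/touches [16, 19) → extend to [16, 19).
[27, 33) is disjoint → start new block.
[28, 32) overlaps/touches [27, 33) → extend to [27, 33).
[29, 30) overlaps/touches [27, 33) → extend to [27, 33).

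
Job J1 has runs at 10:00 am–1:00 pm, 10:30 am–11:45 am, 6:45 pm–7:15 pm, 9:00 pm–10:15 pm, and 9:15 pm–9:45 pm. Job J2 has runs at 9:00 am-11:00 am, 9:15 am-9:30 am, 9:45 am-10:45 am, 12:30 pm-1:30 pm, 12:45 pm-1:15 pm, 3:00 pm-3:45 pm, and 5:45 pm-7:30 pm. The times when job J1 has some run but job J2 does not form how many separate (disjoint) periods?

2

A, merged: 10:00 am-1:00 pm, 6:45 pm-7:15 pm, 9:00 pm-10:15 pm.
B, merged: 9:00 am-11:00 am, 12:30 pm-1:30 pm, 3:00 pm-3:45 pm, 5:45 pm-7:30 pm.
A \ B = 11:00 am-12:30 pm, 9:00 pm-10:15 pm.
That is 2 disjoint pieces.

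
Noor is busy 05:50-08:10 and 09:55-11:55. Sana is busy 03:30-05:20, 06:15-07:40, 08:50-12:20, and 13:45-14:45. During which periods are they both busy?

06:15–07:40, 09:55–11:55

05:50–08:10 overlaps B on 06:15–07:40.
09:55–11:55 overlaps B on 09:55–11:55.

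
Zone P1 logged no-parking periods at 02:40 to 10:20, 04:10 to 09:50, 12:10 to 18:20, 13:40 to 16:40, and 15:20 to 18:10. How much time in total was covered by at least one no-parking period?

Merged: 02:40–10:20, 12:10–18:20.
Lengths: 7 h 40 min + 6 h 10 min = 13 h 50 min.

13 h 50 min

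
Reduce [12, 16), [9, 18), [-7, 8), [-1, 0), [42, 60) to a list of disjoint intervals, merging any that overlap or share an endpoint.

[-7, 8) ∪ [9, 18) ∪ [42, 60)

Sort by start: [-7, 8), [-1, 0), [9, 18), [12, 16), [42, 60).
[-1, 0) overlaps/touches [-7, 8) → extend to [-7, 8).
[9, 18) is disjoint → start new block.
[12, 16) overlaps/touches [9, 18) → extend to [9, 18).
[42, 60) is disjoint → start new block.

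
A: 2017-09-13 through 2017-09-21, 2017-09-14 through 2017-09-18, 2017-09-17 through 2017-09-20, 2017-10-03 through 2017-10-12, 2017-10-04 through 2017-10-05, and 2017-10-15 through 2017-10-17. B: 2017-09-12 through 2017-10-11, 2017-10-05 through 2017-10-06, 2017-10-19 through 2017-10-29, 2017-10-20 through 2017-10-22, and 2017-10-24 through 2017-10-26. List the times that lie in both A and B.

2017-09-13 through 2017-09-21, 2017-10-03 through 2017-10-11

Merge the first list: 2017-09-13 through 2017-09-21, 2017-10-03 through 2017-10-12, 2017-10-15 through 2017-10-17.
Merge the second list: 2017-09-12 through 2017-10-11, 2017-10-19 through 2017-10-29.
2017-09-13 through 2017-09-21 overlaps B on 2017-09-13 through 2017-09-21.
2017-10-03 through 2017-10-12 overlaps B on 2017-10-03 through 2017-10-11.
2017-10-15 through 2017-10-17 falls entirely outside B.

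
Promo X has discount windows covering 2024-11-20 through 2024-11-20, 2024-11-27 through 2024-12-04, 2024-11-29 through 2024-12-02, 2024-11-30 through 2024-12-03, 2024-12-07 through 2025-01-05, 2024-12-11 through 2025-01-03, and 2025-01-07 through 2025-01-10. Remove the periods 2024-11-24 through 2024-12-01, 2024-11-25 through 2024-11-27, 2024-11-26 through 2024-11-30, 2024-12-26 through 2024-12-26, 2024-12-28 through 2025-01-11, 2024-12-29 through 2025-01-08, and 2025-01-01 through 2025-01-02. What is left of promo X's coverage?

2024-11-20 through 2024-11-20, 2024-12-02 through 2024-12-04, 2024-12-07 through 2024-12-25, 2024-12-27 through 2024-12-27

A, merged: 2024-11-20 through 2024-11-20, 2024-11-27 through 2024-12-04, 2024-12-07 through 2025-01-05, 2025-01-07 through 2025-01-10.
B, merged: 2024-11-24 through 2024-12-01, 2024-12-26 through 2024-12-26, 2024-12-28 through 2025-01-11.
2024-11-20 through 2024-11-20: no B overlap → unchanged.
2024-11-27 through 2024-12-04 minus B → 2024-12-02 through 2024-12-04.
2024-12-07 through 2025-01-05 minus B → 2024-12-07 through 2024-12-25, 2024-12-27 through 2024-12-27.
2025-01-07 through 2025-01-10: fully covered by B → removed.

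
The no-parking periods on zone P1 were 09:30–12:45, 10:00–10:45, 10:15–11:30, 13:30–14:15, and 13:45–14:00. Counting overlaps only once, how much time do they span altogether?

Merged: 09:30–12:45, 13:30–14:15.
Lengths: 3 h 15 min + 45 min = 4 h.

4 h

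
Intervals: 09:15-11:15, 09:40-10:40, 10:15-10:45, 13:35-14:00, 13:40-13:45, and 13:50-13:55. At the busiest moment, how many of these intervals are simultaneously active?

At 10:15, 3 of the intervals are simultaneously active.
No point has more.

3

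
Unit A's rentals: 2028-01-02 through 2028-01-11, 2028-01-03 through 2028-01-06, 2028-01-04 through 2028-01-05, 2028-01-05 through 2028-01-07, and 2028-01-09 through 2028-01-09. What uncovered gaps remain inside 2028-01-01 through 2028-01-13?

2028-01-01 through 2028-01-01, 2028-01-12 through 2028-01-13

The merged coverage is 2028-01-02 through 2028-01-11.
Uncovered inside 2028-01-01 through 2028-01-13: 2028-01-01 through 2028-01-01, 2028-01-12 through 2028-01-13.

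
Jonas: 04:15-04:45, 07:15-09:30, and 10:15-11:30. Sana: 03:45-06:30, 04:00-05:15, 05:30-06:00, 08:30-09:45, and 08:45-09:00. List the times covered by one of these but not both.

Merge the second list: 03:45-06:30, 08:30-09:45.
A \ B = 07:15-08:30, 10:15-11:30.
B \ A = 03:45-04:15, 04:45-06:30, 09:30-09:45.
Union of the two gives the symmetric difference.

03:45-04:15, 04:45-06:30, 07:15-08:30, 09:30-09:45, 10:15-11:30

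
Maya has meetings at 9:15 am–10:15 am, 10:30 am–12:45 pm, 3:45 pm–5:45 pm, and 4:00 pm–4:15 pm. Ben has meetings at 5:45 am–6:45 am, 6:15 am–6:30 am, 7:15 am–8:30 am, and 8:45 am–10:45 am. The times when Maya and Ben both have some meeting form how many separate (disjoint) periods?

Merge the first list: 9:15 am-10:15 am, 10:30 am-12:45 pm, 3:45 pm-5:45 pm.
Merge the second list: 5:45 am-6:45 am, 7:15 am-8:30 am, 8:45 am-10:45 am.
A ∩ B = 9:15 am-10:15 am, 10:30 am-10:45 am.
That is 2 disjoint pieces.

2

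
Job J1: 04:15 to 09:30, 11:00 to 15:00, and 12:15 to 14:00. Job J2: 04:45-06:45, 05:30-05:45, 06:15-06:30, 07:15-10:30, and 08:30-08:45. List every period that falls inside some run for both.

A, merged: 04:15–09:30, 11:00–15:00.
B, merged: 04:45–06:45, 07:15–10:30.
04:15–09:30 meets the second set on 04:45–06:45, 07:15–09:30.
11:00–15:00: no overlap with the second set.

04:45–06:45, 07:15–09:30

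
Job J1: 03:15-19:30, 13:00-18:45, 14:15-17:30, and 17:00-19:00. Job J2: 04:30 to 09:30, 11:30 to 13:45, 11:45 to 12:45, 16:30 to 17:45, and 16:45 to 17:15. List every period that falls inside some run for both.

04:30–09:30, 11:30–13:45, 16:30–17:45

A, merged: 03:15–19:30.
B, merged: 04:30–09:30, 11:30–13:45, 16:30–17:45.
03:15–19:30 overlaps B on 04:30–09:30, 11:30–13:45, 16:30–17:45.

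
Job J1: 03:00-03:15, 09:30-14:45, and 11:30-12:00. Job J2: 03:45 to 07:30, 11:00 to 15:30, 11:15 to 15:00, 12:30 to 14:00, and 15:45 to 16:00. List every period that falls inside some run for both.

11:00–14:45

Merge the first list: 03:00–03:15, 09:30–14:45.
Merge the second list: 03:45–07:30, 11:00–15:30, 15:45–16:00.
03:00–03:15 falls entirely outside B.
09:30–14:45 overlaps B on 11:00–14:45.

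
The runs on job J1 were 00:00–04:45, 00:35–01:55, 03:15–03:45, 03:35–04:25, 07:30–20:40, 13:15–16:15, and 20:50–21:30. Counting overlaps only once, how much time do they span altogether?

18 h 35 min

Merged: 00:00-04:45, 07:30-20:40, 20:50-21:30.
Lengths: 4 h 45 min + 13 h 10 min + 40 min = 18 h 35 min.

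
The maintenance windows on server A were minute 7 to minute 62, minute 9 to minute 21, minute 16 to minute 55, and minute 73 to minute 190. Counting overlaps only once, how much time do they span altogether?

172 minutes

Merged: minute 7 to minute 62, minute 73 to minute 190.
Lengths: 55 minutes + 117 minutes = 172 minutes.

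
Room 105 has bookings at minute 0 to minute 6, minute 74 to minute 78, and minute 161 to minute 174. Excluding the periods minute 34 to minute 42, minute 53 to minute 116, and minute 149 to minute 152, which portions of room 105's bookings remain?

minute 0 to minute 6: nothing removed.
minute 74 to minute 78: entirely removed.
minute 161 to minute 174: nothing removed.

minute 0 to minute 6, minute 161 to minute 174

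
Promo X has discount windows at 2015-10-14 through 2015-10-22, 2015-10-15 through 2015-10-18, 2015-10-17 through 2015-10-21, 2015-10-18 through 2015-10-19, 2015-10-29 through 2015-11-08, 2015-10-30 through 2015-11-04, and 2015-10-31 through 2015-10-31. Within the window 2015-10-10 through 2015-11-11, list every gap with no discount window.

2015-10-10 through 2015-10-13, 2015-10-23 through 2015-10-28, 2015-11-09 through 2015-11-11

Covered (merged): 2015-10-14 through 2015-10-22, 2015-10-29 through 2015-11-08.
Uncovered inside 2015-10-10 through 2015-11-11: 2015-10-10 through 2015-10-13, 2015-10-23 through 2015-10-28, 2015-11-09 through 2015-11-11.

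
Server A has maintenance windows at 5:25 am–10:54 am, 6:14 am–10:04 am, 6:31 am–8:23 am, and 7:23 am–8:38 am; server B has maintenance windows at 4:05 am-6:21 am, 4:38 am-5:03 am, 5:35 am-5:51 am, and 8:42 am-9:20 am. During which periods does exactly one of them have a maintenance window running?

Merge the first list: 5:25 am-10:54 am.
Merge the second list: 4:05 am-6:21 am, 8:42 am-9:20 am.
Only in the first: 6:21 am-8:42 am, 9:20 am-10:54 am.
Only in the second: 4:05 am-5:25 am.
Together these are the periods covered by exactly one.

4:05 am-5:25 am, 6:21 am-8:42 am, 9:20 am-10:54 am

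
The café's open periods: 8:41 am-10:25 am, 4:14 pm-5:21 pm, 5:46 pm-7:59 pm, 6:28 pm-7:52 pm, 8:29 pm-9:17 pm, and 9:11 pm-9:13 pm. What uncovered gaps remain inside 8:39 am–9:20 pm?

8:39 am–8:41 am, 10:25 am–4:14 pm, 5:21 pm–5:46 pm, 7:59 pm–8:29 pm, 9:17 pm–9:20 pm

After merging, the occupied span is 8:41 am–10:25 am, 4:14 pm–5:21 pm, 5:46 pm–7:59 pm, 8:29 pm–9:17 pm.
Uncovered inside 8:39 am–9:20 pm: 8:39 am–8:41 am, 10:25 am–4:14 pm, 5:21 pm–5:46 pm, 7:59 pm–8:29 pm, 9:17 pm–9:20 pm.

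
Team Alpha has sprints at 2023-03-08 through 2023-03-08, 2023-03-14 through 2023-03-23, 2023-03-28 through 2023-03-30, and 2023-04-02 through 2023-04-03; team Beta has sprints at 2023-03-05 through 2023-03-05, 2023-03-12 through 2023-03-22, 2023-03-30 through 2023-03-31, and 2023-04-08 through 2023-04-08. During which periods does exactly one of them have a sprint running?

A but not B: 2023-03-08 through 2023-03-08, 2023-03-23 through 2023-03-23, 2023-03-28 through 2023-03-29, 2023-04-02 through 2023-04-03.
B but not A: 2023-03-05 through 2023-03-05, 2023-03-12 through 2023-03-13, 2023-03-31 through 2023-03-31, 2023-04-08 through 2023-04-08.
Combining gives A △ B.

2023-03-05 through 2023-03-05, 2023-03-08 through 2023-03-08, 2023-03-12 through 2023-03-13, 2023-03-23 through 2023-03-23, 2023-03-28 through 2023-03-29, 2023-03-31 through 2023-03-31, 2023-04-02 through 2023-04-03, 2023-04-08 through 2023-04-08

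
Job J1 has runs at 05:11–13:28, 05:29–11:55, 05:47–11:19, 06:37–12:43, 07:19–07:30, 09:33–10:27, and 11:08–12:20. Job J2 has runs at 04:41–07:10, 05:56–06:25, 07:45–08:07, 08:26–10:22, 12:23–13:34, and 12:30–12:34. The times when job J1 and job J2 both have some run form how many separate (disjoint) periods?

Merge the first list: 05:11–13:28.
Merge the second list: 04:41–07:10, 07:45–08:07, 08:26–10:22, 12:23–13:34.
A ∩ B = 05:11–07:10, 07:45–08:07, 08:26–10:22, 12:23–13:28.
That is 4 disjoint pieces.

4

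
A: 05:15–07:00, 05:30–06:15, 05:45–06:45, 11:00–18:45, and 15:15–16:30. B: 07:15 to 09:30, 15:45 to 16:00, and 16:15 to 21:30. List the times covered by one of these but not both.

05:15–07:00, 07:15–09:30, 11:00–15:45, 16:00–16:15, 18:45–21:30

First set merges to 05:15–07:00, 11:00–18:45.
Only in the first: 05:15–07:00, 11:00–15:45, 16:00–16:15.
Only in the second: 07:15–09:30, 18:45–21:30.
Together these are the periods covered by exactly one.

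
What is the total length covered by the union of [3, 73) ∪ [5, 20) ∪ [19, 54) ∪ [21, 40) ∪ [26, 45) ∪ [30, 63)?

70

Merged: [3, 73).
Length: 70.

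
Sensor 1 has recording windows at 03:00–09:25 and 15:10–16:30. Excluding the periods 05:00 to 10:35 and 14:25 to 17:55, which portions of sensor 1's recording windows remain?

03:00-05:00

03:00-09:25 with B removed leaves 03:00-05:00.
15:10-16:30 lies entirely inside B → drops out.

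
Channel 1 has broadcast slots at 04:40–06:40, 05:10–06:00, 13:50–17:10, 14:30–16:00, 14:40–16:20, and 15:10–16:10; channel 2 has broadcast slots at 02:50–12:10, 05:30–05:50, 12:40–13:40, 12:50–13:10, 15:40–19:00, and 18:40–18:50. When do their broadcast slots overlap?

First set merges to 04:40–06:40, 13:50–17:10.
Second set merges to 02:50–12:10, 12:40–13:40, 15:40–19:00.
04:40–06:40 ∩ B → 04:40–06:40.
13:50–17:10 ∩ B → 15:40–17:10.

04:40–06:40, 15:40–17:10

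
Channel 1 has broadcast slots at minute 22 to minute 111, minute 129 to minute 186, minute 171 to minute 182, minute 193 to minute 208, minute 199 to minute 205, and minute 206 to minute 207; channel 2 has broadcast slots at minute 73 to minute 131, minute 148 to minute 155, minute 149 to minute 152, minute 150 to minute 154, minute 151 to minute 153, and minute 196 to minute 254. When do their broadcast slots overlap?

Merge the first list: minute 22 to minute 111, minute 129 to minute 186, minute 193 to minute 208.
Merge the second list: minute 73 to minute 131, minute 148 to minute 155, minute 196 to minute 254.
minute 22 to minute 111 overlaps B on minute 73 to minute 111.
minute 129 to minute 186 overlaps B on minute 129 to minute 131, minute 148 to minute 155.
minute 193 to minute 208 overlaps B on minute 196 to minute 208.

minute 73 to minute 111, minute 129 to minute 131, minute 148 to minute 155, minute 196 to minute 208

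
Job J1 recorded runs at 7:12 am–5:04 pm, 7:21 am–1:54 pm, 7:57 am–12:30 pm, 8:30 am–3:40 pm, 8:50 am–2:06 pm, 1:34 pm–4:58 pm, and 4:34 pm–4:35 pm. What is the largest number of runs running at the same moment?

Sweep endpoints in order; track running count of active intervals.
Peak of 5 reached at 8:50 am.

5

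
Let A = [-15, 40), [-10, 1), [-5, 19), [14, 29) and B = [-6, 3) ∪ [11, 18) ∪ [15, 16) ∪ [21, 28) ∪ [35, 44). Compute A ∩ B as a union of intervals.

A, merged: [-15, 40).
B, merged: [-6, 3), [11, 18), [21, 28), [35, 44).
[-15, 40) overlaps B on [-6, 3), [11, 18), [21, 28), [35, 40).

[-6, 3) ∪ [11, 18) ∪ [21, 28) ∪ [35, 40)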